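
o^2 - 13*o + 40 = (o - 8)*(o - 5)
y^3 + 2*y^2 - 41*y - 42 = (y - 6)*(y + 1)*(y + 7)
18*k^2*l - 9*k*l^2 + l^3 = l*(-6*k + l)*(-3*k + l)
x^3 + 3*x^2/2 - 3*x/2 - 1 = (x - 1)*(x + 1/2)*(x + 2)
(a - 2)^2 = a^2 - 4*a + 4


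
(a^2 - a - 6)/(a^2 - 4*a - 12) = (a - 3)/(a - 6)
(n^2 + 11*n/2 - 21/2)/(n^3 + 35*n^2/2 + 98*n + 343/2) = (2*n - 3)/(2*n^2 + 21*n + 49)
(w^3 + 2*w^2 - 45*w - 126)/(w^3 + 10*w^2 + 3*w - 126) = (w^2 - 4*w - 21)/(w^2 + 4*w - 21)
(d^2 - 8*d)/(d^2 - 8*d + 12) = d*(d - 8)/(d^2 - 8*d + 12)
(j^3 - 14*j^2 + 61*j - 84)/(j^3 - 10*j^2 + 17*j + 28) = (j - 3)/(j + 1)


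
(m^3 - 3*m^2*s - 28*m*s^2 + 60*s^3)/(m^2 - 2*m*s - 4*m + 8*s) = (m^2 - m*s - 30*s^2)/(m - 4)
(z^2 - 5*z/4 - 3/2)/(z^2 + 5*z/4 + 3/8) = 2*(z - 2)/(2*z + 1)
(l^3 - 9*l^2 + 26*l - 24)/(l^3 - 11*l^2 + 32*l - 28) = (l^2 - 7*l + 12)/(l^2 - 9*l + 14)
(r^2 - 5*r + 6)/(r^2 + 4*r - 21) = (r - 2)/(r + 7)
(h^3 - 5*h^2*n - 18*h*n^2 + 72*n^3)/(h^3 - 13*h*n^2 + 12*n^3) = (h - 6*n)/(h - n)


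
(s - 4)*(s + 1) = s^2 - 3*s - 4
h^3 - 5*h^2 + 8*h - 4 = (h - 2)^2*(h - 1)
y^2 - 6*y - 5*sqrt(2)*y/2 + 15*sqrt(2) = (y - 6)*(y - 5*sqrt(2)/2)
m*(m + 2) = m^2 + 2*m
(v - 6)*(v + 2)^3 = v^4 - 24*v^2 - 64*v - 48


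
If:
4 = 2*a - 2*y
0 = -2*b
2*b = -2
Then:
No Solution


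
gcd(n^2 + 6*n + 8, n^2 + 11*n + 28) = n + 4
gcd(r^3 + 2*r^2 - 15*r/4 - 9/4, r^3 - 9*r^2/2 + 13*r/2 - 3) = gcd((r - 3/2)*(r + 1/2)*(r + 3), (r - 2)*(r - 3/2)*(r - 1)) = r - 3/2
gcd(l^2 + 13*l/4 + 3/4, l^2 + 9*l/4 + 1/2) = l + 1/4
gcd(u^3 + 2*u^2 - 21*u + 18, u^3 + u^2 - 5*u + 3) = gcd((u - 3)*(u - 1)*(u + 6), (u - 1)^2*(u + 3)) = u - 1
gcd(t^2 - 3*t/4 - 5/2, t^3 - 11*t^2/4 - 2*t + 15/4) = t + 5/4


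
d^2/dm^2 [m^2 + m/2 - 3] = 2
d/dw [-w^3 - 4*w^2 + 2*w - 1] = -3*w^2 - 8*w + 2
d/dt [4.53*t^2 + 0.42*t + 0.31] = 9.06*t + 0.42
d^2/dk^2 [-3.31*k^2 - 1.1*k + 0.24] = -6.62000000000000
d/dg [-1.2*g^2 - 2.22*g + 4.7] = -2.4*g - 2.22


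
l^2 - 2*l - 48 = (l - 8)*(l + 6)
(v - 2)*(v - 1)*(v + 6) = v^3 + 3*v^2 - 16*v + 12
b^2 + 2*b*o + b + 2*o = (b + 1)*(b + 2*o)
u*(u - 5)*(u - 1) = u^3 - 6*u^2 + 5*u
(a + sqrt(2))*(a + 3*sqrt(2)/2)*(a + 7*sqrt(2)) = a^3 + 19*sqrt(2)*a^2/2 + 38*a + 21*sqrt(2)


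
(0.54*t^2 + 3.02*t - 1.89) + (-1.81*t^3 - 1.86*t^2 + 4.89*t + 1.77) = -1.81*t^3 - 1.32*t^2 + 7.91*t - 0.12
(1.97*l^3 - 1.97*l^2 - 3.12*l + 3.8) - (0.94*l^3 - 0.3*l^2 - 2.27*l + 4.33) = 1.03*l^3 - 1.67*l^2 - 0.85*l - 0.53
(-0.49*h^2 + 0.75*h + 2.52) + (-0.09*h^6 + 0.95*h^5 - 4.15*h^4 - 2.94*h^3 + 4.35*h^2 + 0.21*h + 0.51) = -0.09*h^6 + 0.95*h^5 - 4.15*h^4 - 2.94*h^3 + 3.86*h^2 + 0.96*h + 3.03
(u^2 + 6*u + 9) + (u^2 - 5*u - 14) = 2*u^2 + u - 5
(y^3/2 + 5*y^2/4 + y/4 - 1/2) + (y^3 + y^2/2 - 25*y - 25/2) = 3*y^3/2 + 7*y^2/4 - 99*y/4 - 13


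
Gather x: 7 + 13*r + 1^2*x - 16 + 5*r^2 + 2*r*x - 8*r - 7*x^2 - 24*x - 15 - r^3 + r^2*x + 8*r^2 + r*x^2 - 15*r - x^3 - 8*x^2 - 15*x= -r^3 + 13*r^2 - 10*r - x^3 + x^2*(r - 15) + x*(r^2 + 2*r - 38) - 24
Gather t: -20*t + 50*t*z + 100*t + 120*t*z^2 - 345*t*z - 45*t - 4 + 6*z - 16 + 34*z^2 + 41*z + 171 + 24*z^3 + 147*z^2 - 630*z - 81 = t*(120*z^2 - 295*z + 35) + 24*z^3 + 181*z^2 - 583*z + 70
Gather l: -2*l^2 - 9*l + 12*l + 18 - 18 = -2*l^2 + 3*l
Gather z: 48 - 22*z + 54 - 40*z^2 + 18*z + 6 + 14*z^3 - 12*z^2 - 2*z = 14*z^3 - 52*z^2 - 6*z + 108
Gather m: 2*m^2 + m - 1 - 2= 2*m^2 + m - 3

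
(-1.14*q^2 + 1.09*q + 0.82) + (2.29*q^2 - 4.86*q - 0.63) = 1.15*q^2 - 3.77*q + 0.19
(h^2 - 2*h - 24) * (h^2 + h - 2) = h^4 - h^3 - 28*h^2 - 20*h + 48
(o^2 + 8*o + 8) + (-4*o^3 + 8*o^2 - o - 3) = -4*o^3 + 9*o^2 + 7*o + 5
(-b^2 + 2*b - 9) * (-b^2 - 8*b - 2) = b^4 + 6*b^3 - 5*b^2 + 68*b + 18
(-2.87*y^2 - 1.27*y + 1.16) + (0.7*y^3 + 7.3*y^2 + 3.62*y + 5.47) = 0.7*y^3 + 4.43*y^2 + 2.35*y + 6.63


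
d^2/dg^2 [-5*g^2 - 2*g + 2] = -10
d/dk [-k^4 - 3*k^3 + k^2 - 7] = k*(-4*k^2 - 9*k + 2)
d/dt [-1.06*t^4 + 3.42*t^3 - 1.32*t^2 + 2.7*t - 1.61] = -4.24*t^3 + 10.26*t^2 - 2.64*t + 2.7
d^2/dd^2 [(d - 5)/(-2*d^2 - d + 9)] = 2*(-(d - 5)*(4*d + 1)^2 + 3*(2*d - 3)*(2*d^2 + d - 9))/(2*d^2 + d - 9)^3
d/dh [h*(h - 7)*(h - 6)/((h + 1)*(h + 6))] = (h^4 + 14*h^3 - 115*h^2 - 156*h + 252)/(h^4 + 14*h^3 + 61*h^2 + 84*h + 36)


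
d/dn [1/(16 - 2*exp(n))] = exp(n)/(2*(exp(n) - 8)^2)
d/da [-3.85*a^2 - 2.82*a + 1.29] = -7.7*a - 2.82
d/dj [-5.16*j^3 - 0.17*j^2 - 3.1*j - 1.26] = -15.48*j^2 - 0.34*j - 3.1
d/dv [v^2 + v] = 2*v + 1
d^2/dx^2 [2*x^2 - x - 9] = 4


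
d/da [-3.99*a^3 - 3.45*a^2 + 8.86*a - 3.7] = -11.97*a^2 - 6.9*a + 8.86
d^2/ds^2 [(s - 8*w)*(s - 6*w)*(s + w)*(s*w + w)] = 2*w*(6*s^2 - 39*s*w + 3*s + 34*w^2 - 13*w)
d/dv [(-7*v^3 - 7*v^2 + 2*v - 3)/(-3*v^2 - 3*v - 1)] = (21*v^4 + 42*v^3 + 48*v^2 - 4*v - 11)/(9*v^4 + 18*v^3 + 15*v^2 + 6*v + 1)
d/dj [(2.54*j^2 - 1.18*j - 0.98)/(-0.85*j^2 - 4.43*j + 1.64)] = (-12.2552*j^2 + 6.6652*j - 6.2766)/(0.7225*j^4 + 7.531*j^3 + 16.8369*j^2 - 14.5304*j + 2.6896)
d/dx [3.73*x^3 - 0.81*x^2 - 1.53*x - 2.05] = 11.19*x^2 - 1.62*x - 1.53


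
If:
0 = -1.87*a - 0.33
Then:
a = -0.18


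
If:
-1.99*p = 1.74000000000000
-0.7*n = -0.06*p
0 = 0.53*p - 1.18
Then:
No Solution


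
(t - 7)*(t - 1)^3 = t^4 - 10*t^3 + 24*t^2 - 22*t + 7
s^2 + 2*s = s*(s + 2)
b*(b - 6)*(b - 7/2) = b^3 - 19*b^2/2 + 21*b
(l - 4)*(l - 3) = l^2 - 7*l + 12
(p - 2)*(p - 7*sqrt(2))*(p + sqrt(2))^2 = p^4 - 5*sqrt(2)*p^3 - 2*p^3 - 26*p^2 + 10*sqrt(2)*p^2 - 14*sqrt(2)*p + 52*p + 28*sqrt(2)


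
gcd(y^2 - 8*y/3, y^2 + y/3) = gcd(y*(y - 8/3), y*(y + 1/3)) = y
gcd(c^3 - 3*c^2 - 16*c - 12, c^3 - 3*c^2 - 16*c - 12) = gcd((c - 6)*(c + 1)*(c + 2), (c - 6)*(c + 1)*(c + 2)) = c^3 - 3*c^2 - 16*c - 12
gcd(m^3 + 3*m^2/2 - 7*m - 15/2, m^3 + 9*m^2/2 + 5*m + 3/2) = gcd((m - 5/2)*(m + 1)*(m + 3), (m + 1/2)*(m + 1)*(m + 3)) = m^2 + 4*m + 3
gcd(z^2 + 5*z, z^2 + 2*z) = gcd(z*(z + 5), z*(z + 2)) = z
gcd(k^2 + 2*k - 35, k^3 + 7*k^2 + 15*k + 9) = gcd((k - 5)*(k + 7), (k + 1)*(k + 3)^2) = 1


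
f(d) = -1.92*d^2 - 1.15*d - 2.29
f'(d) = -3.84*d - 1.15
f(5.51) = -66.92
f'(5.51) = -22.31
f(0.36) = -2.95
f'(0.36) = -2.53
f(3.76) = -33.76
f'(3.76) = -15.59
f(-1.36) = -4.28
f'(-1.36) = 4.07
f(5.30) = -62.32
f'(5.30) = -21.50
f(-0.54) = -2.23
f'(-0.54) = 0.92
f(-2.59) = -12.19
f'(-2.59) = 8.80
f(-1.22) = -3.74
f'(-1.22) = 3.53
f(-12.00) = -264.97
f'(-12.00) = 44.93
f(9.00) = -168.16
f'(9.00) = -35.71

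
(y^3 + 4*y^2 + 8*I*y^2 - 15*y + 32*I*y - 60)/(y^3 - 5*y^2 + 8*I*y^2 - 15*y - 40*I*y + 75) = (y + 4)/(y - 5)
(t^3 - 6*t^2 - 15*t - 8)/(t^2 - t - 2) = (t^2 - 7*t - 8)/(t - 2)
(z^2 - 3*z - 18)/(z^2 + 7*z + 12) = (z - 6)/(z + 4)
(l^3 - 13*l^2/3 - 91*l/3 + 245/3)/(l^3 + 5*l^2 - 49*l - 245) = (l - 7/3)/(l + 7)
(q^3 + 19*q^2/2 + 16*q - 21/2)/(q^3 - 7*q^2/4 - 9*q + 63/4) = 2*(2*q^2 + 13*q - 7)/(4*q^2 - 19*q + 21)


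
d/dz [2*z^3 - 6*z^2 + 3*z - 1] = 6*z^2 - 12*z + 3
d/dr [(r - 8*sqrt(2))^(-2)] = -2/(r - 8*sqrt(2))^3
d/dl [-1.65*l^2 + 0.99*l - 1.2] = 0.99 - 3.3*l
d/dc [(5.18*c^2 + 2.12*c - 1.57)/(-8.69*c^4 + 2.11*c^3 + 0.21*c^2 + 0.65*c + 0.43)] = (90.0284*c^5 + 44.3386*c^4 - 63.5196*c^3 + 12.8599*c^2 + 5.1142*c + 1.9321)/(75.5161*c^8 - 36.6718*c^7 + 0.8023*c^6 - 10.4108*c^5 - 4.6863*c^4 + 2.0876*c^3 + 0.6031*c^2 + 0.559*c + 0.1849)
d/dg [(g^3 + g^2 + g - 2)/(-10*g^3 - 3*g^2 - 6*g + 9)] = (7*g^4 + 8*g^3 - 36*g^2 + 6*g - 3)/(100*g^6 + 60*g^5 + 129*g^4 - 144*g^3 - 18*g^2 - 108*g + 81)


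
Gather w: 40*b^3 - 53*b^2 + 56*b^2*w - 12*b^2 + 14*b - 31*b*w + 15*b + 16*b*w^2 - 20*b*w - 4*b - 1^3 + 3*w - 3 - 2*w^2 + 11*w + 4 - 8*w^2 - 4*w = 40*b^3 - 65*b^2 + 25*b + w^2*(16*b - 10) + w*(56*b^2 - 51*b + 10)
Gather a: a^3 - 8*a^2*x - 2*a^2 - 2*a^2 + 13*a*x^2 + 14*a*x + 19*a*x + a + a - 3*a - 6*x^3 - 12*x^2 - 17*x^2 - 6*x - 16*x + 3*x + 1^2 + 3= a^3 + a^2*(-8*x - 4) + a*(13*x^2 + 33*x - 1) - 6*x^3 - 29*x^2 - 19*x + 4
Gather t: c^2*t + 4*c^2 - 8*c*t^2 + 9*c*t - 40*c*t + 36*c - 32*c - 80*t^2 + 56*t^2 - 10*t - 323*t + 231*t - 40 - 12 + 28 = 4*c^2 + 4*c + t^2*(-8*c - 24) + t*(c^2 - 31*c - 102) - 24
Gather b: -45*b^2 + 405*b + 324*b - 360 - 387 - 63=-45*b^2 + 729*b - 810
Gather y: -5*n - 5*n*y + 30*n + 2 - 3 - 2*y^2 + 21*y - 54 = 25*n - 2*y^2 + y*(21 - 5*n) - 55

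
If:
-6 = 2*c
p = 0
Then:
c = -3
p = 0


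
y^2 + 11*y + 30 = (y + 5)*(y + 6)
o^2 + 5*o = o*(o + 5)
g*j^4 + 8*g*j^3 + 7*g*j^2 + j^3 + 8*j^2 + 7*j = j*(j + 1)*(j + 7)*(g*j + 1)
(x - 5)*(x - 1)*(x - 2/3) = x^3 - 20*x^2/3 + 9*x - 10/3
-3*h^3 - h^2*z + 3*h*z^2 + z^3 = (-h + z)*(h + z)*(3*h + z)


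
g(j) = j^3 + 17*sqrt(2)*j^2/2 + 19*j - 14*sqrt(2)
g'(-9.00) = 45.63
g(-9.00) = 53.89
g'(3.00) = 118.12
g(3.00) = 172.39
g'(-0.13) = 15.93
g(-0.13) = -22.07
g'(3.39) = 134.98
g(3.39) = 221.71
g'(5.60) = 247.71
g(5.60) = 639.19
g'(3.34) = 132.77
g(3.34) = 215.02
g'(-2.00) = -17.08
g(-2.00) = -17.72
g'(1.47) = 60.82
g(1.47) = 37.28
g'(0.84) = 41.31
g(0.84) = 5.24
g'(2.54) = 99.42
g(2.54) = 122.40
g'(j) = 3*j^2 + 17*sqrt(2)*j + 19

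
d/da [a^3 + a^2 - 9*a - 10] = 3*a^2 + 2*a - 9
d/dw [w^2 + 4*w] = 2*w + 4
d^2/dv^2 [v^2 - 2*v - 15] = 2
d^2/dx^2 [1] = 0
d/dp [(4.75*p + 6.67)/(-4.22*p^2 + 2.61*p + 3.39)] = (20.045*p^2 + 56.2948*p - 1.3062)/(17.8084*p^4 - 22.0284*p^3 - 21.7995*p^2 + 17.6958*p + 11.4921)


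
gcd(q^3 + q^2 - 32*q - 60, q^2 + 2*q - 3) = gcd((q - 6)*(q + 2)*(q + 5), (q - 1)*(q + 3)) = 1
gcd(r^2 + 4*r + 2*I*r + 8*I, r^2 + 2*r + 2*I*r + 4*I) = r + 2*I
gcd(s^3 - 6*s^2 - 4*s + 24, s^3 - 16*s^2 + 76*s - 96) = s^2 - 8*s + 12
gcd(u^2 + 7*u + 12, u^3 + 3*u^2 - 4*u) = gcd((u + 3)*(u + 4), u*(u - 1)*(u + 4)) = u + 4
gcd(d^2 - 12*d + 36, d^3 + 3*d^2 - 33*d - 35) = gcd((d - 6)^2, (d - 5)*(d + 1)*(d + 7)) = 1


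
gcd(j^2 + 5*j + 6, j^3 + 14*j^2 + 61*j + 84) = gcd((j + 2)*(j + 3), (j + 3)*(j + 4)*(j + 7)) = j + 3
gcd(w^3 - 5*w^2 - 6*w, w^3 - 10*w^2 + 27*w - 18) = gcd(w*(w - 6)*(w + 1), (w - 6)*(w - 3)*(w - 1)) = w - 6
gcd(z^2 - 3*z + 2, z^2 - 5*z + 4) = z - 1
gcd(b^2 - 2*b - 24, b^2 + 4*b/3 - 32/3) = b + 4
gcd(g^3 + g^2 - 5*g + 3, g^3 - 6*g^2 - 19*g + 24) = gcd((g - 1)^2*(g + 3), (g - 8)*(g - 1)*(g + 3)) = g^2 + 2*g - 3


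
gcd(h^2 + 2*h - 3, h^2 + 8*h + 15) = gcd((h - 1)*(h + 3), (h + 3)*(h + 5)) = h + 3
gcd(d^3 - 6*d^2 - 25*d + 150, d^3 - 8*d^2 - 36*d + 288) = d - 6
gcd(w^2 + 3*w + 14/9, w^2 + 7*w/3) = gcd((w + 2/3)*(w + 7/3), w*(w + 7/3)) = w + 7/3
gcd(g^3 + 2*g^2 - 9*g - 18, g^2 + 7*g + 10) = g + 2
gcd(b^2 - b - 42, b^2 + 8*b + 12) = b + 6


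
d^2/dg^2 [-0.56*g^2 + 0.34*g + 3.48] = -1.12000000000000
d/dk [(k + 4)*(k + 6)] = 2*k + 10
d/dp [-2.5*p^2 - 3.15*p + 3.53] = -5.0*p - 3.15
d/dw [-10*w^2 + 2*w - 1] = 2 - 20*w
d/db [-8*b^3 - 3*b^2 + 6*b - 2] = -24*b^2 - 6*b + 6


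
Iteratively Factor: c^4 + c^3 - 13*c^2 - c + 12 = (c + 4)*(c^3 - 3*c^2 - c + 3) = (c - 1)*(c + 4)*(c^2 - 2*c - 3) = (c - 1)*(c + 1)*(c + 4)*(c - 3)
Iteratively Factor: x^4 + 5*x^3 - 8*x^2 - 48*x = (x + 4)*(x^3 + x^2 - 12*x) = (x - 3)*(x + 4)*(x^2 + 4*x) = x*(x - 3)*(x + 4)*(x + 4)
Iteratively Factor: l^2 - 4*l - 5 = (l - 5)*(l + 1)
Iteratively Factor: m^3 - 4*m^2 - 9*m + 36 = (m + 3)*(m^2 - 7*m + 12) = (m - 3)*(m + 3)*(m - 4)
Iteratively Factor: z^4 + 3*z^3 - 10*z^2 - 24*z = (z + 2)*(z^3 + z^2 - 12*z) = z*(z + 2)*(z^2 + z - 12) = z*(z - 3)*(z + 2)*(z + 4)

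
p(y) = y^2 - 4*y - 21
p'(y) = 2*y - 4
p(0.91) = -23.81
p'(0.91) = -2.18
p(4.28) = -19.80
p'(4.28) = 4.56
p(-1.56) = -12.33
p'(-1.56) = -7.12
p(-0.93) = -16.42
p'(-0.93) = -5.86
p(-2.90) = -0.99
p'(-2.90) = -9.80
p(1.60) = -24.84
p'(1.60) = -0.80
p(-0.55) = -18.50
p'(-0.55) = -5.10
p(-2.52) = -4.57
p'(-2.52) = -9.04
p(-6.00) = 39.00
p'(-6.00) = -16.00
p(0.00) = -21.00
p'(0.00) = -4.00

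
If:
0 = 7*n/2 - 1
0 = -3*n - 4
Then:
No Solution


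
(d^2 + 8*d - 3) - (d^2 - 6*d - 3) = 14*d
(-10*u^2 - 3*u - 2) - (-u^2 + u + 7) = -9*u^2 - 4*u - 9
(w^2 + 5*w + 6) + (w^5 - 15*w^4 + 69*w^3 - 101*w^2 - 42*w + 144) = w^5 - 15*w^4 + 69*w^3 - 100*w^2 - 37*w + 150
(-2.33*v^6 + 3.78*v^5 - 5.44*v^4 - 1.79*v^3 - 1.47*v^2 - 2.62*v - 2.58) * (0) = 0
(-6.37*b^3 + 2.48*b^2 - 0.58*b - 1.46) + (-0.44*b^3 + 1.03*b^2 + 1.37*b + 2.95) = -6.81*b^3 + 3.51*b^2 + 0.79*b + 1.49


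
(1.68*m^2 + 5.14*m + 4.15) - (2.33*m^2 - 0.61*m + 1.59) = -0.65*m^2 + 5.75*m + 2.56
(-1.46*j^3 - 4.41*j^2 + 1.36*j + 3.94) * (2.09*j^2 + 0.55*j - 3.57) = -3.0514*j^5 - 10.0199*j^4 + 5.6291*j^3 + 24.7263*j^2 - 2.6882*j - 14.0658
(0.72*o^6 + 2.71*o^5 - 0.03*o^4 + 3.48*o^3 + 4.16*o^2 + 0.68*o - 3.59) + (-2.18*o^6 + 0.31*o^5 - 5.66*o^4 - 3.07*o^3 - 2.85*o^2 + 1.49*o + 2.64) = -1.46*o^6 + 3.02*o^5 - 5.69*o^4 + 0.41*o^3 + 1.31*o^2 + 2.17*o - 0.95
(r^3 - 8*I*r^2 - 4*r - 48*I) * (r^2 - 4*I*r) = r^5 - 12*I*r^4 - 36*r^3 - 32*I*r^2 - 192*r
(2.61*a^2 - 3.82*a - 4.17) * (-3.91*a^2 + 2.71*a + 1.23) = -10.2051*a^4 + 22.0093*a^3 + 9.1628*a^2 - 15.9993*a - 5.1291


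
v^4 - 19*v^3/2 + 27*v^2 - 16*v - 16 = (v - 4)^2*(v - 2)*(v + 1/2)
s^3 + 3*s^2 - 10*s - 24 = (s - 3)*(s + 2)*(s + 4)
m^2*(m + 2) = m^3 + 2*m^2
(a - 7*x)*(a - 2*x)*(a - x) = a^3 - 10*a^2*x + 23*a*x^2 - 14*x^3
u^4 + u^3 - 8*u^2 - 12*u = u*(u - 3)*(u + 2)^2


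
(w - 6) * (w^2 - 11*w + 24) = w^3 - 17*w^2 + 90*w - 144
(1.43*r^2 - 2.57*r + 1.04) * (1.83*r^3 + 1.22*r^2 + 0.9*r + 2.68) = 2.6169*r^5 - 2.9585*r^4 + 0.0548000000000002*r^3 + 2.7882*r^2 - 5.9516*r + 2.7872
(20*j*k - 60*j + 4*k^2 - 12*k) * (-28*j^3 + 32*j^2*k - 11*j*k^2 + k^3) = -560*j^4*k + 1680*j^4 + 528*j^3*k^2 - 1584*j^3*k - 92*j^2*k^3 + 276*j^2*k^2 - 24*j*k^4 + 72*j*k^3 + 4*k^5 - 12*k^4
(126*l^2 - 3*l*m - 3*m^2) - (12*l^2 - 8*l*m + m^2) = 114*l^2 + 5*l*m - 4*m^2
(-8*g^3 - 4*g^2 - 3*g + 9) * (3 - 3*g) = 24*g^4 - 12*g^3 - 3*g^2 - 36*g + 27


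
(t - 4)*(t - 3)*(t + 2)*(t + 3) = t^4 - 2*t^3 - 17*t^2 + 18*t + 72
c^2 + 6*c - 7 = (c - 1)*(c + 7)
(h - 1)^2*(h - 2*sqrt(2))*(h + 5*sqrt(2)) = h^4 - 2*h^3 + 3*sqrt(2)*h^3 - 19*h^2 - 6*sqrt(2)*h^2 + 3*sqrt(2)*h + 40*h - 20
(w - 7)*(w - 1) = w^2 - 8*w + 7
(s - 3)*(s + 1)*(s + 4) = s^3 + 2*s^2 - 11*s - 12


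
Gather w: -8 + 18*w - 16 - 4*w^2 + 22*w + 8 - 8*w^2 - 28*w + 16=-12*w^2 + 12*w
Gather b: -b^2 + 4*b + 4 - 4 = -b^2 + 4*b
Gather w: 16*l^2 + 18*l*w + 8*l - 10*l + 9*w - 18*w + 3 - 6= 16*l^2 - 2*l + w*(18*l - 9) - 3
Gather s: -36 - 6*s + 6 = -6*s - 30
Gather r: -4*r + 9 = 9 - 4*r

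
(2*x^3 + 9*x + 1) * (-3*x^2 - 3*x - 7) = -6*x^5 - 6*x^4 - 41*x^3 - 30*x^2 - 66*x - 7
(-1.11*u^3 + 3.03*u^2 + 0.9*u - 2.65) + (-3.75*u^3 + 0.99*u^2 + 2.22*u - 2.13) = -4.86*u^3 + 4.02*u^2 + 3.12*u - 4.78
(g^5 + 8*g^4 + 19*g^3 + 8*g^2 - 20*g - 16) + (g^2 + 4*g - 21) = g^5 + 8*g^4 + 19*g^3 + 9*g^2 - 16*g - 37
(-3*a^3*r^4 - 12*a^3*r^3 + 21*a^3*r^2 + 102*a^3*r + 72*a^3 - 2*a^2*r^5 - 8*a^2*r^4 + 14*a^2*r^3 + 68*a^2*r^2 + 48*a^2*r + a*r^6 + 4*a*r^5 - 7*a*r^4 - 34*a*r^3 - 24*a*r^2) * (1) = -3*a^3*r^4 - 12*a^3*r^3 + 21*a^3*r^2 + 102*a^3*r + 72*a^3 - 2*a^2*r^5 - 8*a^2*r^4 + 14*a^2*r^3 + 68*a^2*r^2 + 48*a^2*r + a*r^6 + 4*a*r^5 - 7*a*r^4 - 34*a*r^3 - 24*a*r^2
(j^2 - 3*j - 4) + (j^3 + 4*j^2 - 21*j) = j^3 + 5*j^2 - 24*j - 4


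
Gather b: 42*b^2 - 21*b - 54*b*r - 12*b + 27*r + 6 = 42*b^2 + b*(-54*r - 33) + 27*r + 6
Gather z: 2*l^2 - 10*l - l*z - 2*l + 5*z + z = 2*l^2 - 12*l + z*(6 - l)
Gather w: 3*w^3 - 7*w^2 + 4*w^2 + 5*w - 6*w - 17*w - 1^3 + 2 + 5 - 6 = 3*w^3 - 3*w^2 - 18*w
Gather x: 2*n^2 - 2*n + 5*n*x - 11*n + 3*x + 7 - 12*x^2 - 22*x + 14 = 2*n^2 - 13*n - 12*x^2 + x*(5*n - 19) + 21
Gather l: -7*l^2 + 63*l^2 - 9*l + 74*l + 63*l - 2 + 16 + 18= 56*l^2 + 128*l + 32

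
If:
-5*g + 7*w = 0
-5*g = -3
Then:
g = 3/5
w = 3/7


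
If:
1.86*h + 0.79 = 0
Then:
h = -0.42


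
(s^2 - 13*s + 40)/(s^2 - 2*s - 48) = (s - 5)/(s + 6)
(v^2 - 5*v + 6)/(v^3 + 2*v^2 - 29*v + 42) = 1/(v + 7)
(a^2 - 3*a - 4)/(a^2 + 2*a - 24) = (a + 1)/(a + 6)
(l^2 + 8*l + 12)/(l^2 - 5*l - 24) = (l^2 + 8*l + 12)/(l^2 - 5*l - 24)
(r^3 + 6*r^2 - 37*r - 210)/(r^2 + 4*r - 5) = (r^2 + r - 42)/(r - 1)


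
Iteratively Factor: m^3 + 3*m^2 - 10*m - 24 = (m + 2)*(m^2 + m - 12) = (m - 3)*(m + 2)*(m + 4)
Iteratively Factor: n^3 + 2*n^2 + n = (n)*(n^2 + 2*n + 1) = n*(n + 1)*(n + 1)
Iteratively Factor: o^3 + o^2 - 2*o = (o - 1)*(o^2 + 2*o) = (o - 1)*(o + 2)*(o)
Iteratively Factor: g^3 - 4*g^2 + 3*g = (g - 3)*(g^2 - g) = (g - 3)*(g - 1)*(g)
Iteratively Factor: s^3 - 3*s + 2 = (s - 1)*(s^2 + s - 2) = (s - 1)^2*(s + 2)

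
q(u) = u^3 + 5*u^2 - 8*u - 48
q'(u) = 3*u^2 + 10*u - 8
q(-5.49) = -18.85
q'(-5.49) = 27.52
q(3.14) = 7.14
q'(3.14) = 52.98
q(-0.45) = -43.48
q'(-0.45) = -11.89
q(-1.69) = -25.03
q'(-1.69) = -16.33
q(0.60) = -50.78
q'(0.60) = -0.92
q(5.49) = 224.25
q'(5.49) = 137.32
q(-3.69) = -0.64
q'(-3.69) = -4.05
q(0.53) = -50.69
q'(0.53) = -1.86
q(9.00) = 1014.00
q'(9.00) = 325.00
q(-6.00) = -36.00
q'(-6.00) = 40.00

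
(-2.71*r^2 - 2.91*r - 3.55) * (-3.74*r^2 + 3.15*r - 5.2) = 10.1354*r^4 + 2.3469*r^3 + 18.2025*r^2 + 3.9495*r + 18.46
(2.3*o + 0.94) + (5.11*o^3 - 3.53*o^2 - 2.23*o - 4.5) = 5.11*o^3 - 3.53*o^2 + 0.0699999999999998*o - 3.56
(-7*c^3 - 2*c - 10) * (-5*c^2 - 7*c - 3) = 35*c^5 + 49*c^4 + 31*c^3 + 64*c^2 + 76*c + 30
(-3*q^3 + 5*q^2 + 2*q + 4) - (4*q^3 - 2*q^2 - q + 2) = -7*q^3 + 7*q^2 + 3*q + 2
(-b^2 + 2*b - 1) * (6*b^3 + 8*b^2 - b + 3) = -6*b^5 + 4*b^4 + 11*b^3 - 13*b^2 + 7*b - 3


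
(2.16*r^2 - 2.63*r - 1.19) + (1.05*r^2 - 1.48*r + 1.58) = 3.21*r^2 - 4.11*r + 0.39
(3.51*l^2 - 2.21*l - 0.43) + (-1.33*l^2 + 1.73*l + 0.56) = 2.18*l^2 - 0.48*l + 0.13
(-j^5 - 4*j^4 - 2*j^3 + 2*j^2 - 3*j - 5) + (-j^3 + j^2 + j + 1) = -j^5 - 4*j^4 - 3*j^3 + 3*j^2 - 2*j - 4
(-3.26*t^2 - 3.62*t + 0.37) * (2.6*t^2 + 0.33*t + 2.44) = -8.476*t^4 - 10.4878*t^3 - 8.187*t^2 - 8.7107*t + 0.9028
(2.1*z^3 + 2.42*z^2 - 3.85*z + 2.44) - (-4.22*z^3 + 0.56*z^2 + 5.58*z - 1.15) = 6.32*z^3 + 1.86*z^2 - 9.43*z + 3.59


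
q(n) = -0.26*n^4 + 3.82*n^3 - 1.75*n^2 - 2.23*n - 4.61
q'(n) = -1.04*n^3 + 11.46*n^2 - 3.5*n - 2.23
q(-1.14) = -10.44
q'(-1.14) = 18.19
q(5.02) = 258.23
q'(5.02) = 137.43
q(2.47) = 27.09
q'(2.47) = 43.37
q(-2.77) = -108.36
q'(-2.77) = 117.50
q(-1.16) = -10.81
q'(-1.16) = 18.87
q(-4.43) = -461.31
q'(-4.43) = 328.59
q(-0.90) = -6.98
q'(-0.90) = 10.96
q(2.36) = 22.53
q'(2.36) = 39.67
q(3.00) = 55.03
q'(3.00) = 62.33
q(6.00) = 407.17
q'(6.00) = 164.69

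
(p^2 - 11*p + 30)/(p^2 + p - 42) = (p - 5)/(p + 7)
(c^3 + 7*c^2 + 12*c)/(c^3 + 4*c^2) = (c + 3)/c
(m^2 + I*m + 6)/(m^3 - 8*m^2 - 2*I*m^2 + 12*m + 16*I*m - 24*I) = (m + 3*I)/(m^2 - 8*m + 12)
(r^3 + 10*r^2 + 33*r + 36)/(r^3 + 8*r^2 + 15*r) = (r^2 + 7*r + 12)/(r*(r + 5))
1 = 1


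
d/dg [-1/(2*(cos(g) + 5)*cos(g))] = -(2*cos(g) + 5)*sin(g)/(2*(cos(g) + 5)^2*cos(g)^2)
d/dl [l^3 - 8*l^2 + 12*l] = 3*l^2 - 16*l + 12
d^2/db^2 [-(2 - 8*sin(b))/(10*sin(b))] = (sin(b)^2 - 2)/(5*sin(b)^3)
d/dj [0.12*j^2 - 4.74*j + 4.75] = 0.24*j - 4.74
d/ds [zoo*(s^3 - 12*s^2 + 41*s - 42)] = zoo*(s^2 + s + 1)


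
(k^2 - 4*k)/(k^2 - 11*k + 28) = k/(k - 7)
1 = 1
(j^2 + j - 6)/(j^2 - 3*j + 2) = (j + 3)/(j - 1)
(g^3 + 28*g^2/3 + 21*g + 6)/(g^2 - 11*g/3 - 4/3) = (g^2 + 9*g + 18)/(g - 4)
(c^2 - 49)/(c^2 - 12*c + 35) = (c + 7)/(c - 5)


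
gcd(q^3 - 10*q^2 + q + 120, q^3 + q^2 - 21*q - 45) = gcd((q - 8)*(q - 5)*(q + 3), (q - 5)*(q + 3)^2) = q^2 - 2*q - 15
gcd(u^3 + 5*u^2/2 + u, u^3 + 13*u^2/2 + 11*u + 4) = u^2 + 5*u/2 + 1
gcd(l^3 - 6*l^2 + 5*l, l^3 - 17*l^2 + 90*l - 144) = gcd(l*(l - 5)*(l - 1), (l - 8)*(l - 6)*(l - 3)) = 1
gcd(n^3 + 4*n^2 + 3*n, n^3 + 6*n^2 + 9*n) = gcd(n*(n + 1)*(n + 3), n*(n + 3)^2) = n^2 + 3*n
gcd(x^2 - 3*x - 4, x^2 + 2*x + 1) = x + 1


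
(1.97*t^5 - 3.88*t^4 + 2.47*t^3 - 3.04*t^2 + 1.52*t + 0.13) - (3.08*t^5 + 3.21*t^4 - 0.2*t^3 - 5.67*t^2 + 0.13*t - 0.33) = -1.11*t^5 - 7.09*t^4 + 2.67*t^3 + 2.63*t^2 + 1.39*t + 0.46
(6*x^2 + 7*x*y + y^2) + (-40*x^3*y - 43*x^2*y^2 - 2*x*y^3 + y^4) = -40*x^3*y - 43*x^2*y^2 + 6*x^2 - 2*x*y^3 + 7*x*y + y^4 + y^2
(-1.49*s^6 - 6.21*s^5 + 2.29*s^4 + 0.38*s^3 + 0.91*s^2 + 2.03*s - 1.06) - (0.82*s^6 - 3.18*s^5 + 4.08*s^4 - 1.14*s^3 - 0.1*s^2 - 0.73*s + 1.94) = -2.31*s^6 - 3.03*s^5 - 1.79*s^4 + 1.52*s^3 + 1.01*s^2 + 2.76*s - 3.0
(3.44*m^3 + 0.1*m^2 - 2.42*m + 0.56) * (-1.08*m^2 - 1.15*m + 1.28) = -3.7152*m^5 - 4.064*m^4 + 6.9018*m^3 + 2.3062*m^2 - 3.7416*m + 0.7168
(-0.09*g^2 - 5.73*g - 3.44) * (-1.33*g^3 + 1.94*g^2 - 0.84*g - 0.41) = 0.1197*g^5 + 7.4463*g^4 - 6.4654*g^3 - 1.8235*g^2 + 5.2389*g + 1.4104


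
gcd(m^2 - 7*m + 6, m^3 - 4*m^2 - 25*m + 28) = m - 1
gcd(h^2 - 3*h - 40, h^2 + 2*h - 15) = h + 5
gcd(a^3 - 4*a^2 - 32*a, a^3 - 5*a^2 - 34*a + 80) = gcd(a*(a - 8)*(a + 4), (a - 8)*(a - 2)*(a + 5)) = a - 8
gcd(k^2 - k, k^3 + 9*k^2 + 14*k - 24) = k - 1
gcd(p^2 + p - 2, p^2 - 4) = p + 2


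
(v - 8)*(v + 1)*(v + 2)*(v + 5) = v^4 - 47*v^2 - 126*v - 80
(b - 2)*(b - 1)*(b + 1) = b^3 - 2*b^2 - b + 2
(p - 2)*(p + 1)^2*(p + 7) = p^4 + 7*p^3 - 3*p^2 - 23*p - 14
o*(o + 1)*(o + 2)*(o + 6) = o^4 + 9*o^3 + 20*o^2 + 12*o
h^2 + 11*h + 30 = (h + 5)*(h + 6)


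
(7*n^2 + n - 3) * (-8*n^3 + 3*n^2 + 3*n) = -56*n^5 + 13*n^4 + 48*n^3 - 6*n^2 - 9*n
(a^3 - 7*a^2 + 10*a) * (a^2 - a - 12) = a^5 - 8*a^4 + 5*a^3 + 74*a^2 - 120*a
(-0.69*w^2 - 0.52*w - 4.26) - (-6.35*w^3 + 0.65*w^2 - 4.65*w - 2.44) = 6.35*w^3 - 1.34*w^2 + 4.13*w - 1.82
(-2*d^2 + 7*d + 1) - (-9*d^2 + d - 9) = 7*d^2 + 6*d + 10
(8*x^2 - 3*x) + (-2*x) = 8*x^2 - 5*x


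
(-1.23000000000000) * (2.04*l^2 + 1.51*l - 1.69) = -2.5092*l^2 - 1.8573*l + 2.0787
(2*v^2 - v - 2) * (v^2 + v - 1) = 2*v^4 + v^3 - 5*v^2 - v + 2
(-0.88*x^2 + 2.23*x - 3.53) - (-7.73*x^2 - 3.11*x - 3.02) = 6.85*x^2 + 5.34*x - 0.51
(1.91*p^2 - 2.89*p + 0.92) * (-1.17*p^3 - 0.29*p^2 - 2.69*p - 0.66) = -2.2347*p^5 + 2.8274*p^4 - 5.3762*p^3 + 6.2467*p^2 - 0.5674*p - 0.6072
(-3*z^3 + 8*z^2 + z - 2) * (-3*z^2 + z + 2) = 9*z^5 - 27*z^4 - z^3 + 23*z^2 - 4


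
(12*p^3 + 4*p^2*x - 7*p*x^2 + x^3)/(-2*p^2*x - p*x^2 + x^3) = (-6*p + x)/x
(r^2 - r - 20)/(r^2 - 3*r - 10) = (r + 4)/(r + 2)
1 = 1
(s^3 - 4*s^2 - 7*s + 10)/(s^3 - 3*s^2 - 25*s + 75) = (s^2 + s - 2)/(s^2 + 2*s - 15)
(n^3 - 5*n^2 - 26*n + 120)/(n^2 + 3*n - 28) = (n^2 - n - 30)/(n + 7)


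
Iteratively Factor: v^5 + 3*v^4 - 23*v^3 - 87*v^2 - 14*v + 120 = (v - 5)*(v^4 + 8*v^3 + 17*v^2 - 2*v - 24) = (v - 5)*(v + 4)*(v^3 + 4*v^2 + v - 6) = (v - 5)*(v + 3)*(v + 4)*(v^2 + v - 2) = (v - 5)*(v + 2)*(v + 3)*(v + 4)*(v - 1)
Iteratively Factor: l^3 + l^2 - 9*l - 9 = (l + 1)*(l^2 - 9) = (l - 3)*(l + 1)*(l + 3)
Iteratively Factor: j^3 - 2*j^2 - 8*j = (j)*(j^2 - 2*j - 8) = j*(j + 2)*(j - 4)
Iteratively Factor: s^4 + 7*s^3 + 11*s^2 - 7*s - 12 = (s + 1)*(s^3 + 6*s^2 + 5*s - 12) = (s + 1)*(s + 3)*(s^2 + 3*s - 4) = (s - 1)*(s + 1)*(s + 3)*(s + 4)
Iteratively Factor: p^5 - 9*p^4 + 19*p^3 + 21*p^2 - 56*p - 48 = (p - 4)*(p^4 - 5*p^3 - p^2 + 17*p + 12) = (p - 4)*(p + 1)*(p^3 - 6*p^2 + 5*p + 12) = (p - 4)*(p - 3)*(p + 1)*(p^2 - 3*p - 4) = (p - 4)^2*(p - 3)*(p + 1)*(p + 1)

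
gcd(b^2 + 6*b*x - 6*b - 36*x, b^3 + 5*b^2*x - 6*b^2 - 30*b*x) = b - 6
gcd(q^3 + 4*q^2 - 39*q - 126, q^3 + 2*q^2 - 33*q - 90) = q^2 - 3*q - 18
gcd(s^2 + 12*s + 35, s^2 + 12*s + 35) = s^2 + 12*s + 35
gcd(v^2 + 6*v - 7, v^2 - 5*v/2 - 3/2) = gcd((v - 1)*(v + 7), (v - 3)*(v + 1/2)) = 1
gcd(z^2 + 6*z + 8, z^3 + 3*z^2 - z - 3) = 1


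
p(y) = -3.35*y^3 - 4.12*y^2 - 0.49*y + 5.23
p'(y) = -10.05*y^2 - 8.24*y - 0.49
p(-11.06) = 4038.89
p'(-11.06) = -1138.71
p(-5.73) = 503.01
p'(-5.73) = -283.25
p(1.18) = -6.59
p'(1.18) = -24.21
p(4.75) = -449.08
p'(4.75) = -266.38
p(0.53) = 3.31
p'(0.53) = -7.68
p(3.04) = -128.45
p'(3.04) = -118.42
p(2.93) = -115.84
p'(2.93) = -110.91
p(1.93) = -35.15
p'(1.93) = -53.83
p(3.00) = -123.77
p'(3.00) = -115.66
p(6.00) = -869.63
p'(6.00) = -411.73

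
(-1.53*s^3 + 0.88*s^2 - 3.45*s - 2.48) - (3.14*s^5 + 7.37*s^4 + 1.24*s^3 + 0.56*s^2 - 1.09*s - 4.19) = -3.14*s^5 - 7.37*s^4 - 2.77*s^3 + 0.32*s^2 - 2.36*s + 1.71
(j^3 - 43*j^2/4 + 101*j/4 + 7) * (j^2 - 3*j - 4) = j^5 - 55*j^4/4 + 107*j^3/2 - 103*j^2/4 - 122*j - 28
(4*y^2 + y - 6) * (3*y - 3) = 12*y^3 - 9*y^2 - 21*y + 18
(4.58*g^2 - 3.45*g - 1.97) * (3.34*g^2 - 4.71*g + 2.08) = 15.2972*g^4 - 33.0948*g^3 + 19.1961*g^2 + 2.1027*g - 4.0976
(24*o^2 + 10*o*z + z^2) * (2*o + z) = 48*o^3 + 44*o^2*z + 12*o*z^2 + z^3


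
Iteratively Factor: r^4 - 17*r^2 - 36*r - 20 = (r + 2)*(r^3 - 2*r^2 - 13*r - 10) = (r + 2)^2*(r^2 - 4*r - 5) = (r - 5)*(r + 2)^2*(r + 1)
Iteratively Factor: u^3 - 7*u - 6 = (u - 3)*(u^2 + 3*u + 2) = (u - 3)*(u + 2)*(u + 1)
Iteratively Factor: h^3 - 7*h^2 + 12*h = (h - 4)*(h^2 - 3*h) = h*(h - 4)*(h - 3)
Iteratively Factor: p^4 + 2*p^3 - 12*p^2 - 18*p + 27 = (p + 3)*(p^3 - p^2 - 9*p + 9) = (p + 3)^2*(p^2 - 4*p + 3) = (p - 1)*(p + 3)^2*(p - 3)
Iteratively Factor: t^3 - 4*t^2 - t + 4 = (t + 1)*(t^2 - 5*t + 4) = (t - 1)*(t + 1)*(t - 4)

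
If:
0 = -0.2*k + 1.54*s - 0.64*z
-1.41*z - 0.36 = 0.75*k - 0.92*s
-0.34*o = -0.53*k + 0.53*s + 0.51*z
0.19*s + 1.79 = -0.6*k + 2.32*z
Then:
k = -1.29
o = -2.69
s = 0.02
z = 0.44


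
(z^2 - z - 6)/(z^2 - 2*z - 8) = (z - 3)/(z - 4)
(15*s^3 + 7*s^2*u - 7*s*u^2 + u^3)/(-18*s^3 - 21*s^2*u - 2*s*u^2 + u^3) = (-15*s^2 + 8*s*u - u^2)/(18*s^2 + 3*s*u - u^2)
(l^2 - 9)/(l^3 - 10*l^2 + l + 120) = (l - 3)/(l^2 - 13*l + 40)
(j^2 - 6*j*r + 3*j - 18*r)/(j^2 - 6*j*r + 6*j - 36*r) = (j + 3)/(j + 6)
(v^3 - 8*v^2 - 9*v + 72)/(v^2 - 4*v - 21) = (v^2 - 11*v + 24)/(v - 7)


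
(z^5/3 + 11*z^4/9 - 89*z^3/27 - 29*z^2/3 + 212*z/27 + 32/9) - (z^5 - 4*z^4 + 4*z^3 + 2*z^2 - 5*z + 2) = -2*z^5/3 + 47*z^4/9 - 197*z^3/27 - 35*z^2/3 + 347*z/27 + 14/9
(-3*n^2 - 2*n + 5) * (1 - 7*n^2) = 21*n^4 + 14*n^3 - 38*n^2 - 2*n + 5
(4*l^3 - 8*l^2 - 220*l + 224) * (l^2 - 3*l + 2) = 4*l^5 - 20*l^4 - 188*l^3 + 868*l^2 - 1112*l + 448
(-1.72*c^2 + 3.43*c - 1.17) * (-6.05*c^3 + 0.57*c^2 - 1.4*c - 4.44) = 10.406*c^5 - 21.7319*c^4 + 11.4416*c^3 + 2.1679*c^2 - 13.5912*c + 5.1948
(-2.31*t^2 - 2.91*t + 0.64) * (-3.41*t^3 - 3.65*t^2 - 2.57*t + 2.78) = 7.8771*t^5 + 18.3546*t^4 + 14.3758*t^3 - 1.2791*t^2 - 9.7346*t + 1.7792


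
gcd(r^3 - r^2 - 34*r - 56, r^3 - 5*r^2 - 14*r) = r^2 - 5*r - 14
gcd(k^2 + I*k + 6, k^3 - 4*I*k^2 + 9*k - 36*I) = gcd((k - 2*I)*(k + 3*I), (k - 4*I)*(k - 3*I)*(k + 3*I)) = k + 3*I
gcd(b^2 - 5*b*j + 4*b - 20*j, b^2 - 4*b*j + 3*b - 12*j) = 1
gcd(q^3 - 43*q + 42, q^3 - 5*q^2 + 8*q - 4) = q - 1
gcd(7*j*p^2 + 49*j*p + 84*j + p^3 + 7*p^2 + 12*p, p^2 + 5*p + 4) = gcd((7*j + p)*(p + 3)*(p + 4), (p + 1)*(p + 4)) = p + 4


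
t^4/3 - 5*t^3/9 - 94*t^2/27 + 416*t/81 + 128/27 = (t/3 + 1)*(t - 8/3)^2*(t + 2/3)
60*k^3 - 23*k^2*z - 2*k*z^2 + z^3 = (-4*k + z)*(-3*k + z)*(5*k + z)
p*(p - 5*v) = p^2 - 5*p*v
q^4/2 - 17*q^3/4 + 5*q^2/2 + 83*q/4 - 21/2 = (q/2 + 1)*(q - 7)*(q - 3)*(q - 1/2)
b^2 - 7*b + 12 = (b - 4)*(b - 3)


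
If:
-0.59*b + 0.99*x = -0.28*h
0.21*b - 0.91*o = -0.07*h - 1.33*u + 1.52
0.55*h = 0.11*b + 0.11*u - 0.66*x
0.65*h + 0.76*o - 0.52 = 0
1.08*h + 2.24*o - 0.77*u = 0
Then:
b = -0.42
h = 0.70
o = 0.09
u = 1.23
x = -0.45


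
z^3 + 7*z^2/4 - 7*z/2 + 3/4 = (z - 1)*(z - 1/4)*(z + 3)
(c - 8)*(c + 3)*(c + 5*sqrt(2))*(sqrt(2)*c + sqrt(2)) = sqrt(2)*c^4 - 4*sqrt(2)*c^3 + 10*c^3 - 29*sqrt(2)*c^2 - 40*c^2 - 290*c - 24*sqrt(2)*c - 240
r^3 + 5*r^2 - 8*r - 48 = (r - 3)*(r + 4)^2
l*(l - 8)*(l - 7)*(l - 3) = l^4 - 18*l^3 + 101*l^2 - 168*l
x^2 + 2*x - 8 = (x - 2)*(x + 4)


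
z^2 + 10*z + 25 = (z + 5)^2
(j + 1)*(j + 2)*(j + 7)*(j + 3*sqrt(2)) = j^4 + 3*sqrt(2)*j^3 + 10*j^3 + 23*j^2 + 30*sqrt(2)*j^2 + 14*j + 69*sqrt(2)*j + 42*sqrt(2)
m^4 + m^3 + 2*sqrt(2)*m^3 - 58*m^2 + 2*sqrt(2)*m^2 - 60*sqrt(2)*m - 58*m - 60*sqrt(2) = (m + 1)*(m - 5*sqrt(2))*(m + sqrt(2))*(m + 6*sqrt(2))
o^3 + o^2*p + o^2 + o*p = o*(o + 1)*(o + p)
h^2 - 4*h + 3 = (h - 3)*(h - 1)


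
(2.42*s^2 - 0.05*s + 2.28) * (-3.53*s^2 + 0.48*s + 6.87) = -8.5426*s^4 + 1.3381*s^3 + 8.553*s^2 + 0.7509*s + 15.6636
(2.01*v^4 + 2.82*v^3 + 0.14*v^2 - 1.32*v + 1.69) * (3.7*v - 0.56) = 7.437*v^5 + 9.3084*v^4 - 1.0612*v^3 - 4.9624*v^2 + 6.9922*v - 0.9464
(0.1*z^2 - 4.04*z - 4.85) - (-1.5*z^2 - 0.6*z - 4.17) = 1.6*z^2 - 3.44*z - 0.68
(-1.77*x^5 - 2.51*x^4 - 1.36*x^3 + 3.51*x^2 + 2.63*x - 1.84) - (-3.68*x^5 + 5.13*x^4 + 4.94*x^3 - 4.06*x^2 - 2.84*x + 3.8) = 1.91*x^5 - 7.64*x^4 - 6.3*x^3 + 7.57*x^2 + 5.47*x - 5.64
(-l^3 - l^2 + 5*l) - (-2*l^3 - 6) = l^3 - l^2 + 5*l + 6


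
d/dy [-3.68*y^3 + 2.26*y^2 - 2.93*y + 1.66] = -11.04*y^2 + 4.52*y - 2.93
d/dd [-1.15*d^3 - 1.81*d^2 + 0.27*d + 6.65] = -3.45*d^2 - 3.62*d + 0.27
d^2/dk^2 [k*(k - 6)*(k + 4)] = 6*k - 4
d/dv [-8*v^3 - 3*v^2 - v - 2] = -24*v^2 - 6*v - 1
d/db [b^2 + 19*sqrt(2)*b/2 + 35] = 2*b + 19*sqrt(2)/2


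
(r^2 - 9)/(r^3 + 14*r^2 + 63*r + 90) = (r - 3)/(r^2 + 11*r + 30)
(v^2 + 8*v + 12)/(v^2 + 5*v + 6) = (v + 6)/(v + 3)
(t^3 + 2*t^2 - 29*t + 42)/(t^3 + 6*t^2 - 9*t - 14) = (t - 3)/(t + 1)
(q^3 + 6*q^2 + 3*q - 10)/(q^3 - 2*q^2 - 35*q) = (q^2 + q - 2)/(q*(q - 7))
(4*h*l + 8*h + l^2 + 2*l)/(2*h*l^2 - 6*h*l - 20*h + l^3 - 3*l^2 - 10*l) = (4*h + l)/(2*h*l - 10*h + l^2 - 5*l)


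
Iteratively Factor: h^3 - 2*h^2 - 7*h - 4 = (h + 1)*(h^2 - 3*h - 4) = (h - 4)*(h + 1)*(h + 1)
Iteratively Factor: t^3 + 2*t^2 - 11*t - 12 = (t + 1)*(t^2 + t - 12) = (t - 3)*(t + 1)*(t + 4)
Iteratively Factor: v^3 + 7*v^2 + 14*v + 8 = (v + 1)*(v^2 + 6*v + 8) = (v + 1)*(v + 2)*(v + 4)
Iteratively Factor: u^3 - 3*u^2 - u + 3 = (u - 3)*(u^2 - 1) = (u - 3)*(u - 1)*(u + 1)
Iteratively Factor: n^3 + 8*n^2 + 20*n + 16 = (n + 4)*(n^2 + 4*n + 4) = (n + 2)*(n + 4)*(n + 2)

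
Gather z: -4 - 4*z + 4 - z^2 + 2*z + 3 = -z^2 - 2*z + 3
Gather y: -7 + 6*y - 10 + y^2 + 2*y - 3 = y^2 + 8*y - 20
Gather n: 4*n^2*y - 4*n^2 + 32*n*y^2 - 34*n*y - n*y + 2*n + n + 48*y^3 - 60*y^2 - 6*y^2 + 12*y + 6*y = n^2*(4*y - 4) + n*(32*y^2 - 35*y + 3) + 48*y^3 - 66*y^2 + 18*y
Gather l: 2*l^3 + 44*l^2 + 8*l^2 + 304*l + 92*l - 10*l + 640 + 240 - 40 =2*l^3 + 52*l^2 + 386*l + 840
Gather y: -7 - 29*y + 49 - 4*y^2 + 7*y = -4*y^2 - 22*y + 42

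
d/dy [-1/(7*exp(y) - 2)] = 7*exp(y)/(7*exp(y) - 2)^2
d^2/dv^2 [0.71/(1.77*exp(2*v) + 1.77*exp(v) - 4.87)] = (0.71*(3.54*exp(v) + 1.77)*(7.08*exp(v) + 3.54)*exp(v) - (5.0268*exp(v) + 1.2567)*(1.77*exp(2*v) + 1.77*exp(v) - 4.87))*exp(v)/(1.77*exp(2*v) + 1.77*exp(v) - 4.87)^3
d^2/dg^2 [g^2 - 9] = 2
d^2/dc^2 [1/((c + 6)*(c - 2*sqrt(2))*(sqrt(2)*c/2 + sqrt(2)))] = 2*sqrt(2)*((c + 2)^2*(c + 6)^2 + (c + 2)^2*(c + 6)*(c - 2*sqrt(2)) + (c + 2)^2*(c - 2*sqrt(2))^2 + (c + 2)*(c + 6)^2*(c - 2*sqrt(2)) + (c + 2)*(c + 6)*(c - 2*sqrt(2))^2 + (c + 6)^2*(c - 2*sqrt(2))^2)/((c + 2)^3*(c + 6)^3*(c - 2*sqrt(2))^3)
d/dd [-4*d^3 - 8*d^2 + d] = -12*d^2 - 16*d + 1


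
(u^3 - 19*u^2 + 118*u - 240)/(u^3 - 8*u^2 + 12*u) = (u^2 - 13*u + 40)/(u*(u - 2))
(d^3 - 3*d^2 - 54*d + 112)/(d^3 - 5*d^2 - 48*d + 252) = (d^2 - 10*d + 16)/(d^2 - 12*d + 36)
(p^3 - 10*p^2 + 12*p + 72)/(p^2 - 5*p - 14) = (p^2 - 12*p + 36)/(p - 7)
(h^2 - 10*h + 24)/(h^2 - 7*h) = (h^2 - 10*h + 24)/(h*(h - 7))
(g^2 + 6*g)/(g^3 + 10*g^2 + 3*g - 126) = g/(g^2 + 4*g - 21)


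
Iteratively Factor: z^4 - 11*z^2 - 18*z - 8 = (z - 4)*(z^3 + 4*z^2 + 5*z + 2) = (z - 4)*(z + 2)*(z^2 + 2*z + 1) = (z - 4)*(z + 1)*(z + 2)*(z + 1)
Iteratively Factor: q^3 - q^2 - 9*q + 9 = (q + 3)*(q^2 - 4*q + 3) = (q - 1)*(q + 3)*(q - 3)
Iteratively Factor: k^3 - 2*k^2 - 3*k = (k - 3)*(k^2 + k) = k*(k - 3)*(k + 1)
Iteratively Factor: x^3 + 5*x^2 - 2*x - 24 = (x - 2)*(x^2 + 7*x + 12) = (x - 2)*(x + 4)*(x + 3)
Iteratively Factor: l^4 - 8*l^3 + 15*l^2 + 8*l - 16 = (l - 4)*(l^3 - 4*l^2 - l + 4) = (l - 4)*(l + 1)*(l^2 - 5*l + 4) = (l - 4)^2*(l + 1)*(l - 1)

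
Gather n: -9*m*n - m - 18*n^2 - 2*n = -m - 18*n^2 + n*(-9*m - 2)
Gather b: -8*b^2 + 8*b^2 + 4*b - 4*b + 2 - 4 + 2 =0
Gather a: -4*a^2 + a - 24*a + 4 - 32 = -4*a^2 - 23*a - 28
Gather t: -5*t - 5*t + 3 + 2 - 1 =4 - 10*t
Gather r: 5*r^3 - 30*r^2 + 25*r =5*r^3 - 30*r^2 + 25*r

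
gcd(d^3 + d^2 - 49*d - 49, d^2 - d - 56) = d + 7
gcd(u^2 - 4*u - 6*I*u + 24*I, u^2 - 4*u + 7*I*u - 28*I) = u - 4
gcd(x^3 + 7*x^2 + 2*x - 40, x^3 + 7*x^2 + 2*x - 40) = x^3 + 7*x^2 + 2*x - 40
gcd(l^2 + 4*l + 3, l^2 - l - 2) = l + 1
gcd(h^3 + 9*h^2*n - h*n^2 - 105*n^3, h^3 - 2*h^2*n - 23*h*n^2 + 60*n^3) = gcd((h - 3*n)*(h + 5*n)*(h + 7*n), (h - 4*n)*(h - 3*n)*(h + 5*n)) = h^2 + 2*h*n - 15*n^2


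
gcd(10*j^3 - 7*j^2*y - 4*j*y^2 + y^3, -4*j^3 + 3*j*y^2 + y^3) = -2*j^2 + j*y + y^2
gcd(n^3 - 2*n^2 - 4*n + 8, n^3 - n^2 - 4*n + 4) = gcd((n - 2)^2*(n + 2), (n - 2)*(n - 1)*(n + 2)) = n^2 - 4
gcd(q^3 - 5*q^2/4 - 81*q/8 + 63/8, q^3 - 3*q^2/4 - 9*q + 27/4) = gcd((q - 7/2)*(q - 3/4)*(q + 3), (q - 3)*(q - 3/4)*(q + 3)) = q^2 + 9*q/4 - 9/4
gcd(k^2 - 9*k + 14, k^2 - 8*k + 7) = k - 7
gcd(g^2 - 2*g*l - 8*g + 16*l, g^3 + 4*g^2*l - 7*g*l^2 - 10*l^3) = g - 2*l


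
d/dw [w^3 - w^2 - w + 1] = 3*w^2 - 2*w - 1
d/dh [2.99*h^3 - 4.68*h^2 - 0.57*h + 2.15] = 8.97*h^2 - 9.36*h - 0.57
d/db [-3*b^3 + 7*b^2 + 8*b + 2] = -9*b^2 + 14*b + 8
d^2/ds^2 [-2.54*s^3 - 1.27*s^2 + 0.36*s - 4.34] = -15.24*s - 2.54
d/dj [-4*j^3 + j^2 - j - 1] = -12*j^2 + 2*j - 1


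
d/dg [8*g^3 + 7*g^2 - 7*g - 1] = 24*g^2 + 14*g - 7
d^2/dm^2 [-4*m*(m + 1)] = -8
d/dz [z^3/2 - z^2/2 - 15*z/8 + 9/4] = 3*z^2/2 - z - 15/8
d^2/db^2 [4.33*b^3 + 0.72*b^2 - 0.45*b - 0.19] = 25.98*b + 1.44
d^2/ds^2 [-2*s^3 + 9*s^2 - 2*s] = 18 - 12*s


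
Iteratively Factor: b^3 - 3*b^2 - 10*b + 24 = (b - 4)*(b^2 + b - 6) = (b - 4)*(b + 3)*(b - 2)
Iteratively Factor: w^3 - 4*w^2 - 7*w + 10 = (w + 2)*(w^2 - 6*w + 5) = (w - 1)*(w + 2)*(w - 5)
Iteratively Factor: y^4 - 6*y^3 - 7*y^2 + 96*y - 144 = (y - 3)*(y^3 - 3*y^2 - 16*y + 48) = (y - 4)*(y - 3)*(y^2 + y - 12) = (y - 4)*(y - 3)^2*(y + 4)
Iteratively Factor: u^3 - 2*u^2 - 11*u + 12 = (u + 3)*(u^2 - 5*u + 4) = (u - 4)*(u + 3)*(u - 1)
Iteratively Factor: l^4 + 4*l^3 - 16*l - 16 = (l + 2)*(l^3 + 2*l^2 - 4*l - 8) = (l + 2)^2*(l^2 - 4) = (l + 2)^3*(l - 2)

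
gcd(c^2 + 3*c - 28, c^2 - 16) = c - 4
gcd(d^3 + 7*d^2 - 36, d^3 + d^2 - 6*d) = d^2 + d - 6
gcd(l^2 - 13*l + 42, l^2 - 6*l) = l - 6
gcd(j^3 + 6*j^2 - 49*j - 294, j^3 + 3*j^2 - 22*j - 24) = j + 6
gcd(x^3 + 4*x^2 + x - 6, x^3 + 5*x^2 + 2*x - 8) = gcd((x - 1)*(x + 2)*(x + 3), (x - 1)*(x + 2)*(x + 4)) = x^2 + x - 2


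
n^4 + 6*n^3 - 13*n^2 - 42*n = n*(n - 3)*(n + 2)*(n + 7)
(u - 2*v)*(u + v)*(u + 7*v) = u^3 + 6*u^2*v - 9*u*v^2 - 14*v^3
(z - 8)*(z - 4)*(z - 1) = z^3 - 13*z^2 + 44*z - 32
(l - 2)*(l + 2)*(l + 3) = l^3 + 3*l^2 - 4*l - 12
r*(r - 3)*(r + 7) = r^3 + 4*r^2 - 21*r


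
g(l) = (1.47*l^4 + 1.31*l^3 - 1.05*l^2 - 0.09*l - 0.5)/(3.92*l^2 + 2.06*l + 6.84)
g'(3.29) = 2.54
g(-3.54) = 3.27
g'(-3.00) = -2.03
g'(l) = (-7.84*l - 2.06)*(1.47*l^4 + 1.31*l^3 - 1.05*l^2 - 0.09*l - 0.5)/(3.92*l^2 + 2.06*l + 6.84)^2 + (5.88*l^3 + 3.93*l^2 - 2.1*l - 0.09)/(3.92*l^2 + 2.06*l + 6.84) = (11.5248*l^5 + 14.2198*l^4 + 45.6164*l^3 + 25.071*l^2 - 10.444*l + 0.4144)/(15.3664*l^4 + 16.1504*l^3 + 57.8692*l^2 + 28.1808*l + 46.7856)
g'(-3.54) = -2.47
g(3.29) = 3.69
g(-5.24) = 8.59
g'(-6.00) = -4.35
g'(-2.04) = -1.18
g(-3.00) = 2.06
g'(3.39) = 2.62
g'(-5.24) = -3.78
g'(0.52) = 0.12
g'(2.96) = 2.27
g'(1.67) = 1.17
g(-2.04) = 0.51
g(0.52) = -0.06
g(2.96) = 2.89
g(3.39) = 3.95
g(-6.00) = 11.68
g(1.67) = 0.66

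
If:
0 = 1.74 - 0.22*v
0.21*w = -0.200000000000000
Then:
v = 7.91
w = -0.95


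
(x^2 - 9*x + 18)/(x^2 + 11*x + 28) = (x^2 - 9*x + 18)/(x^2 + 11*x + 28)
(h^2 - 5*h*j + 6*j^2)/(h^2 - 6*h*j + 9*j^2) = (h - 2*j)/(h - 3*j)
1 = 1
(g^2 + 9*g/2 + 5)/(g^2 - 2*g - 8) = (g + 5/2)/(g - 4)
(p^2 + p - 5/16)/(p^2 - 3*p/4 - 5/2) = (p - 1/4)/(p - 2)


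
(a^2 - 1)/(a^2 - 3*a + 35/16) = 16*(a^2 - 1)/(16*a^2 - 48*a + 35)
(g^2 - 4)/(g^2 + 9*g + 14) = (g - 2)/(g + 7)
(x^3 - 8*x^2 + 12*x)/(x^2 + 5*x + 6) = x*(x^2 - 8*x + 12)/(x^2 + 5*x + 6)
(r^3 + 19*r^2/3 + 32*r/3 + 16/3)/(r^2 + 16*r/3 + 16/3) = r + 1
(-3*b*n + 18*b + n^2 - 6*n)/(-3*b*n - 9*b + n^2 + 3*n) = (n - 6)/(n + 3)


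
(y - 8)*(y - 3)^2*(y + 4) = y^4 - 10*y^3 + y^2 + 156*y - 288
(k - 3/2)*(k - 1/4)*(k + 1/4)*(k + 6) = k^4 + 9*k^3/2 - 145*k^2/16 - 9*k/32 + 9/16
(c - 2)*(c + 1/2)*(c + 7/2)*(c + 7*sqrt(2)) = c^4 + 2*c^3 + 7*sqrt(2)*c^3 - 25*c^2/4 + 14*sqrt(2)*c^2 - 175*sqrt(2)*c/4 - 7*c/2 - 49*sqrt(2)/2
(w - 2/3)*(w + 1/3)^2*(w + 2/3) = w^4 + 2*w^3/3 - w^2/3 - 8*w/27 - 4/81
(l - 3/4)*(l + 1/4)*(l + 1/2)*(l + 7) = l^4 + 7*l^3 - 7*l^2/16 - 101*l/32 - 21/32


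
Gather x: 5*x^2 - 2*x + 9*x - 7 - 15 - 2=5*x^2 + 7*x - 24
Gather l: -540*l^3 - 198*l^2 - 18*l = -540*l^3 - 198*l^2 - 18*l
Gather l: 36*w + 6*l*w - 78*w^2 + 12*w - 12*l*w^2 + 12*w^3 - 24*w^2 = l*(-12*w^2 + 6*w) + 12*w^3 - 102*w^2 + 48*w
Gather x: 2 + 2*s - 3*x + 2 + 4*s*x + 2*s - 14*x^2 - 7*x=4*s - 14*x^2 + x*(4*s - 10) + 4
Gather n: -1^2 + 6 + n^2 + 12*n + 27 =n^2 + 12*n + 32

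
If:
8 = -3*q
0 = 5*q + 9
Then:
No Solution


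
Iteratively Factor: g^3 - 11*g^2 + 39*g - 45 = (g - 3)*(g^2 - 8*g + 15) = (g - 5)*(g - 3)*(g - 3)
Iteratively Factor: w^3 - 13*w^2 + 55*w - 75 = (w - 5)*(w^2 - 8*w + 15) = (w - 5)*(w - 3)*(w - 5)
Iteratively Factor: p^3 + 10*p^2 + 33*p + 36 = (p + 4)*(p^2 + 6*p + 9) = (p + 3)*(p + 4)*(p + 3)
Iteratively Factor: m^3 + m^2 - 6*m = (m)*(m^2 + m - 6) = m*(m - 2)*(m + 3)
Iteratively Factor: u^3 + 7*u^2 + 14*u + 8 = (u + 2)*(u^2 + 5*u + 4) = (u + 2)*(u + 4)*(u + 1)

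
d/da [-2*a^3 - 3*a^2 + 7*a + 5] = -6*a^2 - 6*a + 7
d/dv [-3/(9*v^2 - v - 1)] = 3*(18*v - 1)/(-9*v^2 + v + 1)^2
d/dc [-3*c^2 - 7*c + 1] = -6*c - 7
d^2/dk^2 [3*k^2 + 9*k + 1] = 6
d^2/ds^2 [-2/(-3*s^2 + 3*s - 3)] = 4*(-s^2 + s + (2*s - 1)^2 - 1)/(3*(s^2 - s + 1)^3)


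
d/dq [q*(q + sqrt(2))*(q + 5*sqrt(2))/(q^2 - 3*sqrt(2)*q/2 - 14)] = 2*(q^4 - 3*sqrt(2)*q^3 - 70*q^2 - 168*sqrt(2)*q - 140)/(2*q^4 - 6*sqrt(2)*q^3 - 47*q^2 + 84*sqrt(2)*q + 392)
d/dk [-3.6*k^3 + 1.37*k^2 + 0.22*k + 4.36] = -10.8*k^2 + 2.74*k + 0.22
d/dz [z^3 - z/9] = 3*z^2 - 1/9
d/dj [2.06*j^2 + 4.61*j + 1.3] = 4.12*j + 4.61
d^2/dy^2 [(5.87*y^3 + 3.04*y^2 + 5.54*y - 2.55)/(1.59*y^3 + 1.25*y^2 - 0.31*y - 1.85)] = (5.6843418860808e-14*y^7 - 7.96240199999994*y^6 + 101.393982*y^5 + 204.894396*y^4 + 97.507036*y^3 + 241.56471*y^2 + 158.33175*y + 2.17056)/(4.019679*y^9 + 9.480375*y^8 + 5.101992*y^7 - 15.77458*y^6 - 23.055978*y^5 - 2.84031*y^4 + 20.596784*y^3 + 12.30102*y^2 - 3.182925*y - 6.331625)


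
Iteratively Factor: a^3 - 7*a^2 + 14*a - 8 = (a - 4)*(a^2 - 3*a + 2) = (a - 4)*(a - 2)*(a - 1)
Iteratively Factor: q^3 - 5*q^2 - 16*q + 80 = (q - 5)*(q^2 - 16) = (q - 5)*(q - 4)*(q + 4)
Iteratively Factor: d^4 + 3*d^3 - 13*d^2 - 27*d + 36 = (d + 3)*(d^3 - 13*d + 12) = (d + 3)*(d + 4)*(d^2 - 4*d + 3) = (d - 3)*(d + 3)*(d + 4)*(d - 1)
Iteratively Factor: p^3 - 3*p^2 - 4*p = (p + 1)*(p^2 - 4*p) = p*(p + 1)*(p - 4)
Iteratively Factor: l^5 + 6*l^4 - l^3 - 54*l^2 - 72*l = (l + 2)*(l^4 + 4*l^3 - 9*l^2 - 36*l) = (l + 2)*(l + 3)*(l^3 + l^2 - 12*l) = (l - 3)*(l + 2)*(l + 3)*(l^2 + 4*l) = l*(l - 3)*(l + 2)*(l + 3)*(l + 4)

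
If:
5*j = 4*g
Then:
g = 5*j/4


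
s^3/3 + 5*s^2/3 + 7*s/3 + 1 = (s/3 + 1/3)*(s + 1)*(s + 3)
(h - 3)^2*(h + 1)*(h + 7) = h^4 + 2*h^3 - 32*h^2 + 30*h + 63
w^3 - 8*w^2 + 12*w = w*(w - 6)*(w - 2)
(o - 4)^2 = o^2 - 8*o + 16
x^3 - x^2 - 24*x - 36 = (x - 6)*(x + 2)*(x + 3)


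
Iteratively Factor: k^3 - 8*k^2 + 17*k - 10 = (k - 2)*(k^2 - 6*k + 5) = (k - 2)*(k - 1)*(k - 5)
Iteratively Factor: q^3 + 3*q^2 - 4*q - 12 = (q + 3)*(q^2 - 4) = (q - 2)*(q + 3)*(q + 2)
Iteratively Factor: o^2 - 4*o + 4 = (o - 2)*(o - 2)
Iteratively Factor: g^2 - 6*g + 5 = (g - 5)*(g - 1)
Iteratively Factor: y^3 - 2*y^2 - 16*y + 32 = (y + 4)*(y^2 - 6*y + 8) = (y - 2)*(y + 4)*(y - 4)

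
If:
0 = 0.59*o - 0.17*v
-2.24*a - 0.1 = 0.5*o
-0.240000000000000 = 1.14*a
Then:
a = -0.21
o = 0.74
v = 2.58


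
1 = 1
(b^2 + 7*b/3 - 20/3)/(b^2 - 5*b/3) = (b + 4)/b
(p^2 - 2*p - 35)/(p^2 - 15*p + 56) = (p + 5)/(p - 8)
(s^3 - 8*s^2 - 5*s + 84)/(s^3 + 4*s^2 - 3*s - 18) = (s^2 - 11*s + 28)/(s^2 + s - 6)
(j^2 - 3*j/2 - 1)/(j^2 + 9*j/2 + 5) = (2*j^2 - 3*j - 2)/(2*j^2 + 9*j + 10)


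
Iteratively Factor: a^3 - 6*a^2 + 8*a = (a - 4)*(a^2 - 2*a) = a*(a - 4)*(a - 2)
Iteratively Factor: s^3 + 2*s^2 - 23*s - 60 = (s + 4)*(s^2 - 2*s - 15) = (s + 3)*(s + 4)*(s - 5)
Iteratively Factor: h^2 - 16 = (h - 4)*(h + 4)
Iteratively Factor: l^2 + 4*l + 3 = (l + 1)*(l + 3)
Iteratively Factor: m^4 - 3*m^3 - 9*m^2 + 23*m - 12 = (m - 1)*(m^3 - 2*m^2 - 11*m + 12) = (m - 1)*(m + 3)*(m^2 - 5*m + 4) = (m - 4)*(m - 1)*(m + 3)*(m - 1)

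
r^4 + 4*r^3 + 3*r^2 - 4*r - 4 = (r - 1)*(r + 1)*(r + 2)^2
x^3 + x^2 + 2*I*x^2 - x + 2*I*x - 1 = (x + 1)*(x + I)^2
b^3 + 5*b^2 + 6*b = b*(b + 2)*(b + 3)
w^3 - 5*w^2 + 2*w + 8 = (w - 4)*(w - 2)*(w + 1)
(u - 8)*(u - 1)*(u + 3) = u^3 - 6*u^2 - 19*u + 24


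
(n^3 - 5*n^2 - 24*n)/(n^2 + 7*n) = (n^2 - 5*n - 24)/(n + 7)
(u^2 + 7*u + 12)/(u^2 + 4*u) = (u + 3)/u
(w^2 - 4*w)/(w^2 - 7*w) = (w - 4)/(w - 7)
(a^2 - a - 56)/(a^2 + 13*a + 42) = (a - 8)/(a + 6)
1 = 1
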